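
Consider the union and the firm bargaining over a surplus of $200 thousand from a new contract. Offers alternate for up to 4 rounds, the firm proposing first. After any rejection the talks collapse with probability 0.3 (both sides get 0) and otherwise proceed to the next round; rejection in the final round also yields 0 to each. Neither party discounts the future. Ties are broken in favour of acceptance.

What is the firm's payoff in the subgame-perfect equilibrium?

Round 4 (the union proposes): rejection yields 0 for the firm; the union offers 0 and keeps 200.
Round 3 (the firm proposes): rejecting gives the union an expected 0.7 × 200 = 140; the firm offers that and keeps 60.
Round 2 (the union proposes): rejecting gives the firm an expected 0.7 × 60 = 42; the union offers that and keeps 158.
Round 1 (the firm proposes): rejecting gives the union an expected 0.7 × 158 = 110.6, so the firm offers 110.6, keeping 89.4.

89.4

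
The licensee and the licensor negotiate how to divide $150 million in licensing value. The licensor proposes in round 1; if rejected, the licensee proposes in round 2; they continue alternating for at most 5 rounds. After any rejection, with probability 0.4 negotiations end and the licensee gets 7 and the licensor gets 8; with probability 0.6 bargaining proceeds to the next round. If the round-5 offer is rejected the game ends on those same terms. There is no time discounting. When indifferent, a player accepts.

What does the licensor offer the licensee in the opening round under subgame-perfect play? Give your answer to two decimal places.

By backward induction:
Round 5 (the licensor proposes): the licensee gets 7 if talks fail, so the licensor offers 7 and keeps 143.
Round 4 (the licensee proposes): rejecting gives the licensor an expected 0.6 × 143 + 0.4 × 8 = 89; the licensee offers that and keeps 61.
Round 3 (the licensor proposes): rejecting gives the licensee an expected 0.6 × 61 + 0.4 × 7 = 39.4, so the licensor offers 39.4, keeping 110.6.
Round 2 (the licensee proposes): rejecting gives the licensor an expected 0.6 × 110.6 + 0.4 × 8 = 69.56. The licensee offers 69.56 and keeps 150 − 69.56 = 80.44.
Round 1 (the licensor proposes): rejecting gives the licensee an expected 0.6 × 80.44 + 0.4 × 7 = 51.064, so the licensor offers 51.064, keeping 98.936.

51.06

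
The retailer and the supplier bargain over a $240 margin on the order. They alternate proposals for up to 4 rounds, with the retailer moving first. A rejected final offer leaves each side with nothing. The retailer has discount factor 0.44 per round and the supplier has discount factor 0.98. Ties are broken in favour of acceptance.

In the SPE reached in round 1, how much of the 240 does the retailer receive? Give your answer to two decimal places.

6.87

Round 4 (the supplier proposes): rejection yields 0 for the retailer; the supplier offers 0 and keeps 240.
Round 3 (the retailer proposes): the supplier can get 240 next round, worth 0.98 × 240 = 235.2 now. The retailer offers 235.2 and keeps 240 − 235.2 = 4.8.
Round 2 (the supplier proposes): the retailer can get 4.8 next round, worth 0.44 × 4.8 = 2.112 now, so the supplier offers 2.112, keeping 237.888.
Round 1 (the retailer proposes): the supplier can get 237.888 next round, worth 0.98 × 237.888 = 233.13024 now; the retailer offers that and keeps 6.86976.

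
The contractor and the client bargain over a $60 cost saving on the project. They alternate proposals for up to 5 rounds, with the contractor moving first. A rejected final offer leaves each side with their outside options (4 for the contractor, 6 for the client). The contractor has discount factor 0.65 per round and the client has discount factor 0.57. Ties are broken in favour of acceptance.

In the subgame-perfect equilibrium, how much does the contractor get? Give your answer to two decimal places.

Solve by backward induction from round 5.
Round 5 (the contractor proposes): the client gets 6 if talks fail, so the contractor offers 6 and keeps 54.
Round 4 (the client proposes): the contractor can get 54 next round, worth 0.65 × 54 = 35.1 now, so the client offers 35.1, keeping 24.9.
Round 3 (the contractor proposes): the client can get 24.9 next round, worth 0.57 × 24.9 = 14.193 now. The contractor offers 14.193 and keeps 60 − 14.193 = 45.807.
Round 2 (the client proposes): the contractor can get 45.807 next round, worth 0.65 × 45.807 = 29.77455 now; the client offers that and keeps 30.22545.
Round 1 (the contractor proposes): the client can get 30.22545 next round, worth 0.57 × 30.22545 = 17.2285065 now, so the contractor offers 17.2285065, keeping 42.7714935.

42.77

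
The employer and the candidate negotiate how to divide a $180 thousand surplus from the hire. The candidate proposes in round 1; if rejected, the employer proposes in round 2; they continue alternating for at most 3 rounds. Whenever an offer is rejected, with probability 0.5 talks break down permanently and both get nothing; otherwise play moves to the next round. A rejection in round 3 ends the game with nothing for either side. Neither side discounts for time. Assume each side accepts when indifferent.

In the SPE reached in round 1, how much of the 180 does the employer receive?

45

Round 3 (the candidate proposes): rejection yields 0 for the employer; the candidate offers 0 and keeps 180.
Round 2 (the employer proposes): rejecting gives the candidate an expected 0.5 × 180 = 90, so the employer offers 90, keeping 90.
Round 1 (the candidate proposes): rejecting gives the employer an expected 0.5 × 90 = 45. The candidate offers 45 and keeps 180 − 45 = 135.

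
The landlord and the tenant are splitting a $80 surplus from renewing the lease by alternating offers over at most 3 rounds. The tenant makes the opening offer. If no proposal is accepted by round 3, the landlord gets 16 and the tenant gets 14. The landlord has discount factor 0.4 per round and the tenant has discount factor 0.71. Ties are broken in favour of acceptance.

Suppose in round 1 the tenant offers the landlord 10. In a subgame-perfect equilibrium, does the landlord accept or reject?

Reject

Round 3 (the tenant proposes): the landlord gets 16 if talks fail, so the tenant offers 16 and keeps 64.
Round 2 (the landlord proposes): the tenant can get 64 next round, worth 0.71 × 64 = 45.44 now. The landlord offers 45.44 and keeps 80 − 45.44 = 34.56.
So by rejecting in round 1, the landlord gets 34.56 next round, worth 0.4 × 34.56 = 13.824 now.
Offer 10 < 13.824, so the landlord rejects.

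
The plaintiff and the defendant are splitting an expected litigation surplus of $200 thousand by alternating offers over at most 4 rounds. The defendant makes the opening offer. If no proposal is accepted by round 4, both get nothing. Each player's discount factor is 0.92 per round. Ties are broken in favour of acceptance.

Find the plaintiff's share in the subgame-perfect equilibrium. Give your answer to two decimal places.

Round 4 (the plaintiff proposes): the defendant will accept anything ≥ 0, so the plaintiff offers 0 and keeps 200.
Round 3 (the defendant proposes): the plaintiff can get 200 next round, worth 0.92 × 200 = 184 now; the defendant offers that and keeps 16.
Round 2 (the plaintiff proposes): the defendant can get 16 next round, worth 0.92 × 16 = 14.72 now. The plaintiff offers 14.72 and keeps 200 − 14.72 = 185.28.
Round 1 (the defendant proposes): the plaintiff can get 185.28 next round, worth 0.92 × 185.28 = 170.4576 now. The defendant offers 170.4576 and keeps 200 − 170.4576 = 29.5424.

170.46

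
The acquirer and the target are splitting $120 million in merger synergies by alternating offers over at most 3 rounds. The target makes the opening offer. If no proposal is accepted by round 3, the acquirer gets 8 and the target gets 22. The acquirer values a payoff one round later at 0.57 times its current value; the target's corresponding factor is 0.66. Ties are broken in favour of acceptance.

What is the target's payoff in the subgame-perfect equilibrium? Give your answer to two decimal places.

Round 3 (the target proposes): the acquirer gets 8 if talks fail, so the target offers 8 and keeps 112.
Round 2 (the acquirer proposes): the target can get 112 next round, worth 0.66 × 112 = 73.92 now; the acquirer offers that and keeps 46.08.
Round 1 (the target proposes): the acquirer can get 46.08 next round, worth 0.57 × 46.08 = 26.2656 now, so the target offers 26.2656, keeping 93.7344.

93.73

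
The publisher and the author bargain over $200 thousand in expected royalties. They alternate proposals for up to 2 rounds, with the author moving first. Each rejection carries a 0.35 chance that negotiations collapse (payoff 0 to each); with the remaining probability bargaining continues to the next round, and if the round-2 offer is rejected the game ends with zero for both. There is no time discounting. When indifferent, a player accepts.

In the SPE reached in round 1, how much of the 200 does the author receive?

70

Round 2 (the publisher proposes): the author will accept anything ≥ 0, so the publisher offers 0 and keeps 200.
Round 1 (the author proposes): rejecting gives the publisher an expected 0.65 × 200 = 130. The author offers 130 and keeps 200 − 130 = 70.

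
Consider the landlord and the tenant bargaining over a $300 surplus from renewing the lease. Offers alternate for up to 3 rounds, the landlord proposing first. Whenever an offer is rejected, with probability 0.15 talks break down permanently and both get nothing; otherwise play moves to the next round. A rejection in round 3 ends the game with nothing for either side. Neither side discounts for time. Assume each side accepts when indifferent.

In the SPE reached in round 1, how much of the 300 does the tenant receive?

38.25

Round 3 (the landlord proposes): rejection yields 0 for the tenant; the landlord offers 0 and keeps 300.
Round 2 (the tenant proposes): rejecting gives the landlord an expected 0.85 × 300 = 255; the tenant offers that and keeps 45.
Round 1 (the landlord proposes): rejecting gives the tenant an expected 0.85 × 45 = 38.25, so the landlord offers 38.25, keeping 261.75.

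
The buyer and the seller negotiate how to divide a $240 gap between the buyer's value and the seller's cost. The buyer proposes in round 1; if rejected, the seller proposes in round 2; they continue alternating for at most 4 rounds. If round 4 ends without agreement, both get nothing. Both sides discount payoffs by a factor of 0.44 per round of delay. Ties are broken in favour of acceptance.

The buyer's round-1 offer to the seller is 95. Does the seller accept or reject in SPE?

Round 4 (the seller proposes): rejection yields 0 for the buyer; the seller offers 0 and keeps 240.
Round 3 (the buyer proposes): the seller can get 240 next round, worth 0.44 × 240 = 105.6 now; the buyer offers that and keeps 134.4.
Round 2 (the seller proposes): the buyer can get 134.4 next round, worth 0.44 × 134.4 = 59.136 now. The seller offers 59.136 and keeps 240 − 59.136 = 180.864.
So by rejecting in round 1, the seller gets 180.864 next round, worth 0.44 × 180.864 = 79.58016 now.
Offer 95 ≥ 79.58016, so the seller accepts.

Accept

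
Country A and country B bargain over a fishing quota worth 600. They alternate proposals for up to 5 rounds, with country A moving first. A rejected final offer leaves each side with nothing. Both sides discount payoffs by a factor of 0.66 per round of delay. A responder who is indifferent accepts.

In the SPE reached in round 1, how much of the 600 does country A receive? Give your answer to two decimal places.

406.71

By backward induction:
Round 5 (country A proposes): rejection yields 0 for country B; country A offers 0 and keeps 600.
Round 4 (country B proposes): country A can get 600 next round, worth 0.66 × 600 = 396 now, so country B offers 396, keeping 204.
Round 3 (country A proposes): country B can get 204 next round, worth 0.66 × 204 = 134.64 now, so country A offers 134.64, keeping 465.36.
Round 2 (country B proposes): country A can get 465.36 next round, worth 0.66 × 465.36 = 307.1376 now. Country B offers 307.1376 and keeps 600 − 307.1376 = 292.8624.
Round 1 (country A proposes): country B can get 292.8624 next round, worth 0.66 × 292.8624 = 193.289184 now. Country A offers 193.289184 and keeps 600 − 193.289184 = 406.710816.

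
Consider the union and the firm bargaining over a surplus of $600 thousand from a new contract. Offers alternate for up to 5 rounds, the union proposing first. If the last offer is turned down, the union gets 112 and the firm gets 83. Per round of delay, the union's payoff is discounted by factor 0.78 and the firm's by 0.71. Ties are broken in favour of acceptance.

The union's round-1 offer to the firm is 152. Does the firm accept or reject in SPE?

Work out the firm's continuation value if the offer is rejected.
Round 5 (the union proposes): the firm gets 83 if talks fail, so the union offers 83 and keeps 517.
Round 4 (the firm proposes): the union can get 517 next round, worth 0.78 × 517 = 403.26 now, so the firm offers 403.26, keeping 196.74.
Round 3 (the union proposes): the firm can get 196.74 next round, worth 0.71 × 196.74 = 139.6854 now, so the union offers 139.6854, keeping 460.3146.
Round 2 (the firm proposes): the union can get 460.3146 next round, worth 0.78 × 460.3146 = 359.045388 now; the firm offers that and keeps 240.954612.
So by rejecting in round 1, the firm gets 240.954612 next round, worth 0.71 × 240.954612 = 171.07777452 now.
Offer 152 < 171.07777452, so the firm rejects.

Reject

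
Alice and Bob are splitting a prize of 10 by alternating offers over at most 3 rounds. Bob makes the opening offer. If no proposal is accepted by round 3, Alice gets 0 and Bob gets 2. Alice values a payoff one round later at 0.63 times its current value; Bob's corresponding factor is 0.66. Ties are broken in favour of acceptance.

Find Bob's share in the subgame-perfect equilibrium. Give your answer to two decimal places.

7.86

Round 3 (Bob proposes): rejection yields 0 for Alice; Bob offers 0 and keeps 10.
Round 2 (Alice proposes): Bob can get 10 next round, worth 0.66 × 10 = 6.6 now. Alice offers 6.6 and keeps 10 − 6.6 = 3.4.
Round 1 (Bob proposes): Alice can get 3.4 next round, worth 0.63 × 3.4 = 2.142 now, so Bob offers 2.142, keeping 7.858.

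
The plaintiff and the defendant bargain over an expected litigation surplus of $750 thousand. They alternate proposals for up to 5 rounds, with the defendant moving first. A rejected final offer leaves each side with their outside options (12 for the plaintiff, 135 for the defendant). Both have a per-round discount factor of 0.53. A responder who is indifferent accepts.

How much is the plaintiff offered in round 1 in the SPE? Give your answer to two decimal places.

240.25

Round 5 (the defendant proposes): the plaintiff gets 12 if talks fail, so the defendant offers 12 and keeps 738.
Round 4 (the plaintiff proposes): the defendant can get 738 next round, worth 0.53 × 738 = 391.14 now, so the plaintiff offers 391.14, keeping 358.86.
Round 3 (the defendant proposes): the plaintiff can get 358.86 next round, worth 0.53 × 358.86 = 190.1958 now, so the defendant offers 190.1958, keeping 559.8042.
Round 2 (the plaintiff proposes): the defendant can get 559.8042 next round, worth 0.53 × 559.8042 = 296.696226 now. The plaintiff offers 296.696226 and keeps 750 − 296.696226 = 453.303774.
Round 1 (the defendant proposes): the plaintiff can get 453.303774 next round, worth 0.53 × 453.303774 = 240.25100022 now; the defendant offers that and keeps 509.74899978.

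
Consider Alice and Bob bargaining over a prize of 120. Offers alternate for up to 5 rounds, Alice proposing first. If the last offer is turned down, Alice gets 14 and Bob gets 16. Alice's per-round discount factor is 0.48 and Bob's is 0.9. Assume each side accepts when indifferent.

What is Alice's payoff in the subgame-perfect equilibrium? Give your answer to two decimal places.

By backward induction:
Round 5 (Alice proposes): Bob gets 16 if talks fail, so Alice offers 16 and keeps 104.
Round 4 (Bob proposes): Alice can get 104 next round, worth 0.48 × 104 = 49.92 now, so Bob offers 49.92, keeping 70.08.
Round 3 (Alice proposes): Bob can get 70.08 next round, worth 0.9 × 70.08 = 63.072 now. Alice offers 63.072 and keeps 120 − 63.072 = 56.928.
Round 2 (Bob proposes): Alice can get 56.928 next round, worth 0.48 × 56.928 = 27.32544 now, so Bob offers 27.32544, keeping 92.67456.
Round 1 (Alice proposes): Bob can get 92.67456 next round, worth 0.9 × 92.67456 = 83.407104 now, so Alice offers 83.407104, keeping 36.592896.

36.59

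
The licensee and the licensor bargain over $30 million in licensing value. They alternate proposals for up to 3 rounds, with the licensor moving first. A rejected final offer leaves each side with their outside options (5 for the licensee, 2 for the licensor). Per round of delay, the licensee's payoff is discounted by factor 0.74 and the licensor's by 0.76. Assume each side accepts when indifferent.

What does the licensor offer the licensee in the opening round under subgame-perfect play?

Round 3 (the licensor proposes): the licensee gets 5 if talks fail, so the licensor offers 5 and keeps 25.
Round 2 (the licensee proposes): the licensor can get 25 next round, worth 0.76 × 25 = 19 now. The licensee offers 19 and keeps 30 − 19 = 11.
Round 1 (the licensor proposes): the licensee can get 11 next round, worth 0.74 × 11 = 8.14 now. The licensor offers 8.14 and keeps 30 − 8.14 = 21.86.

8.14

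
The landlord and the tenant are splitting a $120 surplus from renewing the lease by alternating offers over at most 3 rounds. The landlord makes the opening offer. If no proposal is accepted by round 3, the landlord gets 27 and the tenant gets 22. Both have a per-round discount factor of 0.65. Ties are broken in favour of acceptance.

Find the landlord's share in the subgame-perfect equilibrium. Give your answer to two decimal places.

Round 3 (the landlord proposes): the tenant gets 22 if talks fail, so the landlord offers 22 and keeps 98.
Round 2 (the tenant proposes): the landlord can get 98 next round, worth 0.65 × 98 = 63.7 now, so the tenant offers 63.7, keeping 56.3.
Round 1 (the landlord proposes): the tenant can get 56.3 next round, worth 0.65 × 56.3 = 36.595 now. The landlord offers 36.595 and keeps 120 − 36.595 = 83.405.

83.41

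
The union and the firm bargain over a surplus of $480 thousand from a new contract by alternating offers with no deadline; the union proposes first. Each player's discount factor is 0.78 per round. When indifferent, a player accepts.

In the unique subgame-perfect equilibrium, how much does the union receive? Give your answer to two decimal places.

In a stationary SPE each proposer offers the other exactly their discounted continuation value.
If the union keeps x when proposing and the firm keeps y when proposing, then x = 480 − 0.78y and y = 480 − 0.78x.
Solving: x = 480(1 − 0.78) / (1 − 0.78·0.78) = 105.6 / 0.3916 ≈ 269.6629.
The firm gets 480 − 269.6629 ≈ 210.3371.

269.66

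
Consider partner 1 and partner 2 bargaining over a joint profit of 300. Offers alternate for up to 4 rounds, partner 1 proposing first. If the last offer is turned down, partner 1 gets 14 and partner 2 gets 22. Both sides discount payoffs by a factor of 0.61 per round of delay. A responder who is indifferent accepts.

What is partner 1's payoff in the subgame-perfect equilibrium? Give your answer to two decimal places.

163.71

Solve by backward induction from round 4.
Round 4 (partner 2 proposes): partner 1 gets 14 if talks fail, so partner 2 offers 14 and keeps 286.
Round 3 (partner 1 proposes): partner 2 can get 286 next round, worth 0.61 × 286 = 174.46 now. Partner 1 offers 174.46 and keeps 300 − 174.46 = 125.54.
Round 2 (partner 2 proposes): partner 1 can get 125.54 next round, worth 0.61 × 125.54 = 76.5794 now; partner 2 offers that and keeps 223.4206.
Round 1 (partner 1 proposes): partner 2 can get 223.4206 next round, worth 0.61 × 223.4206 = 136.286566 now, so partner 1 offers 136.286566, keeping 163.713434.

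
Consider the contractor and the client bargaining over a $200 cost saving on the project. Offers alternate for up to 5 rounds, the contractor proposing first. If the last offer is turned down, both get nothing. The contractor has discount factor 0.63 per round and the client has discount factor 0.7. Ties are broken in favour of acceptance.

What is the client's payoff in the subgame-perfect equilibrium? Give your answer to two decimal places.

Round 5 (the contractor proposes): rejection yields 0 for the client; the contractor offers 0 and keeps 200.
Round 4 (the client proposes): the contractor can get 200 next round, worth 0.63 × 200 = 126 now, so the client offers 126, keeping 74.
Round 3 (the contractor proposes): the client can get 74 next round, worth 0.7 × 74 = 51.8 now. The contractor offers 51.8 and keeps 200 − 51.8 = 148.2.
Round 2 (the client proposes): the contractor can get 148.2 next round, worth 0.63 × 148.2 = 93.366 now. The client offers 93.366 and keeps 200 − 93.366 = 106.634.
Round 1 (the contractor proposes): the client can get 106.634 next round, worth 0.7 × 106.634 = 74.6438 now; the contractor offers that and keeps 125.3562.

74.64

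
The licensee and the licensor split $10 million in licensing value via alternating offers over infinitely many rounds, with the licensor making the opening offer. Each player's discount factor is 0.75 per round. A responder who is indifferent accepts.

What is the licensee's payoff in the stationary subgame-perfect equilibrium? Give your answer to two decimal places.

When the licensor proposes, the licensee accepts any offer worth at least 0.75 times what the licensee would get by proposing next round; and vice versa.
This gives x = 10 − 0.75y and y = 10 − 0.75x, where x and y are each side's share when it proposes.
Hence (1 − 0.75·0.75)x = 10(1 − 0.75), i.e. 0.4375·x = 2.5.
x ≈ 5.7143; the licensee's share is 10 − x ≈ 4.2857.

4.29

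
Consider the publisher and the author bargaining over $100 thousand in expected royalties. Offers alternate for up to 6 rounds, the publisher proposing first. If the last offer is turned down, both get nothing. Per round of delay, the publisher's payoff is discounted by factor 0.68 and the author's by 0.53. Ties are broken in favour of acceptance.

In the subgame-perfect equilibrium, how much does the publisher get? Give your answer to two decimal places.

Work backward from the last round.
Round 6 (the author proposes): the publisher will accept anything ≥ 0, so the author offers 0 and keeps 100.
Round 5 (the publisher proposes): the author can get 100 next round, worth 0.53 × 100 = 53 now, so the publisher offers 53, keeping 47.
Round 4 (the author proposes): the publisher can get 47 next round, worth 0.68 × 47 = 31.96 now, so the author offers 31.96, keeping 68.04.
Round 3 (the publisher proposes): the author can get 68.04 next round, worth 0.53 × 68.04 = 36.0612 now. The publisher offers 36.0612 and keeps 100 − 36.0612 = 63.9388.
Round 2 (the author proposes): the publisher can get 63.9388 next round, worth 0.68 × 63.9388 = 43.478384 now, so the author offers 43.478384, keeping 56.521616.
Round 1 (the publisher proposes): the author can get 56.521616 next round, worth 0.53 × 56.521616 = 29.95645648 now, so the publisher offers 29.95645648, keeping 70.04354352.

70.04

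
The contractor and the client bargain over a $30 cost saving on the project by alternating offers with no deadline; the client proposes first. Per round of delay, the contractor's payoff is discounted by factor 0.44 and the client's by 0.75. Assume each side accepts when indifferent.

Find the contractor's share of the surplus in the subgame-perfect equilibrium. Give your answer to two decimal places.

4.93

Let x be the client's share when the client proposes and y be the contractor's share when the contractor proposes.
The contractor accepts iff offered ≥ 0.44·y, so x = 30 − 0.44y. Symmetrically y = 30 − 0.75x.
Substituting: x = 30 − 0.44(30 − 0.75x), giving x(1 − 0.75·0.44) = 30(1 − 0.44).
So x = 30 × 0.56 / 0.67 ≈ 25.0746, and the contractor receives 30 − x ≈ 4.9254.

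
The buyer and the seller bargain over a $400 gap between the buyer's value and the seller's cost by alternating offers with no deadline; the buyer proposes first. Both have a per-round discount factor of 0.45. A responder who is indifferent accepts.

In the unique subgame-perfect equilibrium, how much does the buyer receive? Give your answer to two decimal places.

275.86

Let x be the buyer's share when the buyer proposes and y be the seller's share when the seller proposes.
The seller accepts iff offered ≥ 0.45·y, so x = 400 − 0.45y. Symmetrically y = 400 − 0.45x.
Substituting: x = 400 − 0.45(400 − 0.45x), giving x(1 − 0.45·0.45) = 400(1 − 0.45).
So x = 400 × 0.55 / 0.7975 ≈ 275.8621, and the seller receives 400 − x ≈ 124.1379.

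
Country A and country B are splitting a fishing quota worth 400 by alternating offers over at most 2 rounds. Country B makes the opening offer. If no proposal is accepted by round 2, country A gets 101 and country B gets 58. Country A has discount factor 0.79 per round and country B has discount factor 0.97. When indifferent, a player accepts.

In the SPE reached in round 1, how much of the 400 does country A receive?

Round 2 (country A proposes): country B gets 58 if talks fail, so country A offers 58 and keeps 342.
Round 1 (country B proposes): country A can get 342 next round, worth 0.79 × 342 = 270.18 now, so country B offers 270.18, keeping 129.82.

270.18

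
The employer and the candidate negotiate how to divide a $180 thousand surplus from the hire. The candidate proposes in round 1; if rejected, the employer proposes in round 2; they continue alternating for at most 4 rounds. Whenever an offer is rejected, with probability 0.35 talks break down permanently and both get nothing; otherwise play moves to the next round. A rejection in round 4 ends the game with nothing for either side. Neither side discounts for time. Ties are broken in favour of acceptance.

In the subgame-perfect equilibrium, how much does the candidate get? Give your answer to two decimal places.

Round 4 (the employer proposes): the candidate will accept anything ≥ 0, so the employer offers 0 and keeps 180.
Round 3 (the candidate proposes): rejecting gives the employer an expected 0.65 × 180 = 117, so the candidate offers 117, keeping 63.
Round 2 (the employer proposes): rejecting gives the candidate an expected 0.65 × 63 = 40.95. The employer offers 40.95 and keeps 180 − 40.95 = 139.05.
Round 1 (the candidate proposes): rejecting gives the employer an expected 0.65 × 139.05 = 90.3825. The candidate offers 90.3825 and keeps 180 − 90.3825 = 89.6175.

89.62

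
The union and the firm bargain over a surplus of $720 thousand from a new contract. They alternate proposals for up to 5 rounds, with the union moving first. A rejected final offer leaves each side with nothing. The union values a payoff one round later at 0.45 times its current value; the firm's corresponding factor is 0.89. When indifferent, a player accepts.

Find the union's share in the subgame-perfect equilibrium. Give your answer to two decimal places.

226.41

Round 5 (the union proposes): the firm will accept anything ≥ 0, so the union offers 0 and keeps 720.
Round 4 (the firm proposes): the union can get 720 next round, worth 0.45 × 720 = 324 now. The firm offers 324 and keeps 720 − 324 = 396.
Round 3 (the union proposes): the firm can get 396 next round, worth 0.89 × 396 = 352.44 now, so the union offers 352.44, keeping 367.56.
Round 2 (the firm proposes): the union can get 367.56 next round, worth 0.45 × 367.56 = 165.402 now. The firm offers 165.402 and keeps 720 − 165.402 = 554.598.
Round 1 (the union proposes): the firm can get 554.598 next round, worth 0.89 × 554.598 = 493.59222 now. The union offers 493.59222 and keeps 720 − 493.59222 = 226.40778.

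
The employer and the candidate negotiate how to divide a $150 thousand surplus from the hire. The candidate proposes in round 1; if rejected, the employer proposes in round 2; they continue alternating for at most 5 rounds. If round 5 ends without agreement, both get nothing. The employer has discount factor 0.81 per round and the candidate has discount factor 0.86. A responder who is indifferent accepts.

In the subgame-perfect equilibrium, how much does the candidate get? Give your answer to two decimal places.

By backward induction:
Round 5 (the candidate proposes): rejection yields 0 for the employer; the candidate offers 0 and keeps 150.
Round 4 (the employer proposes): the candidate can get 150 next round, worth 0.86 × 150 = 129 now, so the employer offers 129, keeping 21.
Round 3 (the candidate proposes): the employer can get 21 next round, worth 0.81 × 21 = 17.01 now; the candidate offers that and keeps 132.99.
Round 2 (the employer proposes): the candidate can get 132.99 next round, worth 0.86 × 132.99 = 114.3714 now, so the employer offers 114.3714, keeping 35.6286.
Round 1 (the candidate proposes): the employer can get 35.6286 next round, worth 0.81 × 35.6286 = 28.859166 now. The candidate offers 28.859166 and keeps 150 − 28.859166 = 121.140834.

121.14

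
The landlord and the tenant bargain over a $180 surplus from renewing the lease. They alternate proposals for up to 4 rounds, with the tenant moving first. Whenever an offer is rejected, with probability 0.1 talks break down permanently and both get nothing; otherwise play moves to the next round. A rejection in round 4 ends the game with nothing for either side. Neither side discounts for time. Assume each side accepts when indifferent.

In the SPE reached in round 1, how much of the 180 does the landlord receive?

147.42

By backward induction:
Round 4 (the landlord proposes): the tenant will accept anything ≥ 0, so the landlord offers 0 and keeps 180.
Round 3 (the tenant proposes): rejecting gives the landlord an expected 0.9 × 180 = 162, so the tenant offers 162, keeping 18.
Round 2 (the landlord proposes): rejecting gives the tenant an expected 0.9 × 18 = 16.2; the landlord offers that and keeps 163.8.
Round 1 (the tenant proposes): rejecting gives the landlord an expected 0.9 × 163.8 = 147.42. The tenant offers 147.42 and keeps 180 − 147.42 = 32.58.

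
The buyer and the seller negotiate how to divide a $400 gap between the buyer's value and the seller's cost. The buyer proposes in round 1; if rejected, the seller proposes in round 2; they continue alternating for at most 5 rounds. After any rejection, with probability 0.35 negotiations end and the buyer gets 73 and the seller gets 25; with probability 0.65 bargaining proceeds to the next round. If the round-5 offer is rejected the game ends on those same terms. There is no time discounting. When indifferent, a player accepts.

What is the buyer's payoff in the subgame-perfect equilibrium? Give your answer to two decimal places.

Round 5 (the buyer proposes): the seller gets 25 if talks fail, so the buyer offers 25 and keeps 375.
Round 4 (the seller proposes): rejecting gives the buyer an expected 0.65 × 375 + 0.35 × 73 = 269.3; the seller offers that and keeps 130.7.
Round 3 (the buyer proposes): rejecting gives the seller an expected 0.65 × 130.7 + 0.35 × 25 = 93.705, so the buyer offers 93.705, keeping 306.295.
Round 2 (the seller proposes): rejecting gives the buyer an expected 0.65 × 306.295 + 0.35 × 73 = 224.64175; the seller offers that and keeps 175.35825.
Round 1 (the buyer proposes): rejecting gives the seller an expected 0.65 × 175.35825 + 0.35 × 25 = 122.7328625. The buyer offers 122.7328625 and keeps 400 − 122.7328625 = 277.2671375.

277.27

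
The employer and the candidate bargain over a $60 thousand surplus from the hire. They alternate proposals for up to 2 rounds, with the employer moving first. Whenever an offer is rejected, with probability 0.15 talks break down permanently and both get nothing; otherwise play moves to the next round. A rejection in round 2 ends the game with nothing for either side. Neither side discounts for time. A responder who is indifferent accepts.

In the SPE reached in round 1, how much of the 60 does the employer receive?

9

Round 2 (the candidate proposes): rejection yields 0 for the employer; the candidate offers 0 and keeps 60.
Round 1 (the employer proposes): rejecting gives the candidate an expected 0.85 × 60 = 51, so the employer offers 51, keeping 9.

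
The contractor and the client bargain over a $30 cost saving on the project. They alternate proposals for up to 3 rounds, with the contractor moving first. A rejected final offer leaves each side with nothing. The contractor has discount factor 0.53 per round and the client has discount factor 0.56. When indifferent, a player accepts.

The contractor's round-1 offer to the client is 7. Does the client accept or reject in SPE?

Round 3 (the contractor proposes): rejection yields 0 for the client; the contractor offers 0 and keeps 30.
Round 2 (the client proposes): the contractor can get 30 next round, worth 0.53 × 30 = 15.9 now; the client offers that and keeps 14.1.
So by rejecting in round 1, the client gets 14.1 next round, worth 0.56 × 14.1 = 7.896 now.
Offer 7 < 7.896, so the client rejects.

Reject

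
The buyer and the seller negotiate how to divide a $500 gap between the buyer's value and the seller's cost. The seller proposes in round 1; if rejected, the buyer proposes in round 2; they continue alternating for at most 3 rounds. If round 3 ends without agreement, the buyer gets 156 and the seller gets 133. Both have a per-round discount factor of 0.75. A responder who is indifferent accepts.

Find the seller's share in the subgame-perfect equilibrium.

Round 3 (the seller proposes): the buyer gets 156 if talks fail, so the seller offers 156 and keeps 344.
Round 2 (the buyer proposes): the seller can get 344 next round, worth 0.75 × 344 = 258 now. The buyer offers 258 and keeps 500 − 258 = 242.
Round 1 (the seller proposes): the buyer can get 242 next round, worth 0.75 × 242 = 181.5 now. The seller offers 181.5 and keeps 500 − 181.5 = 318.5.

318.5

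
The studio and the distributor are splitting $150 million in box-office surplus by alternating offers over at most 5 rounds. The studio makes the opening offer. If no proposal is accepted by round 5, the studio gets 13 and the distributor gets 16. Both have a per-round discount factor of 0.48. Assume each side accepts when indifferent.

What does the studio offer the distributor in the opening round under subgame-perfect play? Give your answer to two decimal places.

Solve by backward induction from round 5.
Round 5 (the studio proposes): the distributor gets 16 if talks fail, so the studio offers 16 and keeps 134.
Round 4 (the distributor proposes): the studio can get 134 next round, worth 0.48 × 134 = 64.32 now. The distributor offers 64.32 and keeps 150 − 64.32 = 85.68.
Round 3 (the studio proposes): the distributor can get 85.68 next round, worth 0.48 × 85.68 = 41.1264 now, so the studio offers 41.1264, keeping 108.8736.
Round 2 (the distributor proposes): the studio can get 108.8736 next round, worth 0.48 × 108.8736 = 52.259328 now. The distributor offers 52.259328 and keeps 150 − 52.259328 = 97.740672.
Round 1 (the studio proposes): the distributor can get 97.740672 next round, worth 0.48 × 97.740672 = 46.91552256 now; the studio offers that and keeps 103.08447744.

46.92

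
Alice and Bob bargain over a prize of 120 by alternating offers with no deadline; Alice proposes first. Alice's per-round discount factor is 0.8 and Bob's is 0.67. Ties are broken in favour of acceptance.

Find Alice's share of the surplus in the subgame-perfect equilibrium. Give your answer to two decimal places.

85.34

Let x be Alice's share when Alice proposes and y be Bob's share when Bob proposes.
Bob accepts iff offered ≥ 0.67·y, so x = 120 − 0.67y. Symmetrically y = 120 − 0.8x.
Substituting: x = 120 − 0.67(120 − 0.8x), giving x(1 − 0.8·0.67) = 120(1 − 0.67).
So x = 120 × 0.33 / 0.464 ≈ 85.3448, and Bob receives 120 − x ≈ 34.6552.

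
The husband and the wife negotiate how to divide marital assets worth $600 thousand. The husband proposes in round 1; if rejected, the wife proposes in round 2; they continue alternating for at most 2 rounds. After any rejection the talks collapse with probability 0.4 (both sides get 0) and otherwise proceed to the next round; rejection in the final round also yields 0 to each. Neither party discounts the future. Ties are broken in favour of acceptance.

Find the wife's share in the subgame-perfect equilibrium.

Round 2 (the wife proposes): rejection yields 0 for the husband; the wife offers 0 and keeps 600.
Round 1 (the husband proposes): rejecting gives the wife an expected 0.6 × 600 = 360. The husband offers 360 and keeps 600 − 360 = 240.

360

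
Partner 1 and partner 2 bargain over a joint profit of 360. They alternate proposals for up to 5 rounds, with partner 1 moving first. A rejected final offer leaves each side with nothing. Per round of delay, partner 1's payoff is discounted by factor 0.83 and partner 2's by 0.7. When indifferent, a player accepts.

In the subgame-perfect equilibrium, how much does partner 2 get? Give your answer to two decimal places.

67.73

Solve by backward induction from round 5.
Round 5 (partner 1 proposes): rejection yields 0 for partner 2; partner 1 offers 0 and keeps 360.
Round 4 (partner 2 proposes): partner 1 can get 360 next round, worth 0.83 × 360 = 298.8 now, so partner 2 offers 298.8, keeping 61.2.
Round 3 (partner 1 proposes): partner 2 can get 61.2 next round, worth 0.7 × 61.2 = 42.84 now, so partner 1 offers 42.84, keeping 317.16.
Round 2 (partner 2 proposes): partner 1 can get 317.16 next round, worth 0.83 × 317.16 = 263.2428 now, so partner 2 offers 263.2428, keeping 96.7572.
Round 1 (partner 1 proposes): partner 2 can get 96.7572 next round, worth 0.7 × 96.7572 = 67.73004 now, so partner 1 offers 67.73004, keeping 292.26996.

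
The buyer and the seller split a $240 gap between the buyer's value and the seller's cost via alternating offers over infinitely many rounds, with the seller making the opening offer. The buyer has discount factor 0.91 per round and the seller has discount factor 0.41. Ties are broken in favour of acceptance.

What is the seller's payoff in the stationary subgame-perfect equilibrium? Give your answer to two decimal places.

34.46

When the seller proposes, the buyer accepts any offer worth at least 0.91 times what the buyer would get by proposing next round; and vice versa.
This gives x = 240 − 0.91y and y = 240 − 0.41x, where x and y are each side's share when it proposes.
Hence (1 − 0.91·0.41)x = 240(1 − 0.91), i.e. 0.6269·x = 21.6.
x ≈ 34.4553; the buyer's share is 240 − x ≈ 205.5447.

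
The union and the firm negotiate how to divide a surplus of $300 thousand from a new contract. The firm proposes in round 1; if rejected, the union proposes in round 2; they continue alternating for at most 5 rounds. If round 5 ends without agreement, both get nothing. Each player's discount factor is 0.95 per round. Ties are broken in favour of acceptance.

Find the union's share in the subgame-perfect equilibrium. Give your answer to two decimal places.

Round 5 (the firm proposes): the union will accept anything ≥ 0, so the firm offers 0 and keeps 300.
Round 4 (the union proposes): the firm can get 300 next round, worth 0.95 × 300 = 285 now; the union offers that and keeps 15.
Round 3 (the firm proposes): the union can get 15 next round, worth 0.95 × 15 = 14.25 now. The firm offers 14.25 and keeps 300 − 14.25 = 285.75.
Round 2 (the union proposes): the firm can get 285.75 next round, worth 0.95 × 285.75 = 271.4625 now. The union offers 271.4625 and keeps 300 − 271.4625 = 28.5375.
Round 1 (the firm proposes): the union can get 28.5375 next round, worth 0.95 × 28.5375 = 27.110625 now; the firm offers that and keeps 272.889375.

27.11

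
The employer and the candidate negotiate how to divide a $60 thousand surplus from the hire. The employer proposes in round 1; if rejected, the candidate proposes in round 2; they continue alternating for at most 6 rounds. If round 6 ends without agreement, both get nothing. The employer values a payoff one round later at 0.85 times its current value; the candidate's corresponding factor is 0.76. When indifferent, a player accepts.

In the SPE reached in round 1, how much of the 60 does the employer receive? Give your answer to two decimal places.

Round 6 (the candidate proposes): rejection yields 0 for the employer; the candidate offers 0 and keeps 60.
Round 5 (the employer proposes): the candidate can get 60 next round, worth 0.76 × 60 = 45.6 now, so the employer offers 45.6, keeping 14.4.
Round 4 (the candidate proposes): the employer can get 14.4 next round, worth 0.85 × 14.4 = 12.24 now. The candidate offers 12.24 and keeps 60 − 12.24 = 47.76.
Round 3 (the employer proposes): the candidate can get 47.76 next round, worth 0.76 × 47.76 = 36.2976 now. The employer offers 36.2976 and keeps 60 − 36.2976 = 23.7024.
Round 2 (the candidate proposes): the employer can get 23.7024 next round, worth 0.85 × 23.7024 = 20.14704 now. The candidate offers 20.14704 and keeps 60 − 20.14704 = 39.85296.
Round 1 (the employer proposes): the candidate can get 39.85296 next round, worth 0.76 × 39.85296 = 30.2882496 now. The employer offers 30.2882496 and keeps 60 − 30.2882496 = 29.7117504.

29.71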